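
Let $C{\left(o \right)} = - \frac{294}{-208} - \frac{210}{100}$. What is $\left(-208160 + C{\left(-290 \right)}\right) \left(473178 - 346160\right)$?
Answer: $- \frac{6874440061513}{260} \approx -2.644 \cdot 10^{10}$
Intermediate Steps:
$C{\left(o \right)} = - \frac{357}{520}$ ($C{\left(o \right)} = \left(-294\right) \left(- \frac{1}{208}\right) - \frac{21}{10} = \frac{147}{104} - \frac{21}{10} = - \frac{357}{520}$)
$\left(-208160 + C{\left(-290 \right)}\right) \left(473178 - 346160\right) = \left(-208160 - \frac{357}{520}\right) \left(473178 - 346160\right) = \left(- \frac{108243557}{520}\right) 127018 = - \frac{6874440061513}{260}$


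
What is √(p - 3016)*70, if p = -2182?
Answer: 70*I*√5198 ≈ 5046.8*I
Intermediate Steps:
√(p - 3016)*70 = √(-2182 - 3016)*70 = √(-5198)*70 = (I*√5198)*70 = 70*I*√5198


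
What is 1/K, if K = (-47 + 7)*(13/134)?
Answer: -67/260 ≈ -0.25769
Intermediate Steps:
K = -260/67 (K = -520/134 = -40*13/134 = -260/67 ≈ -3.8806)
1/K = 1/(-260/67) = -67/260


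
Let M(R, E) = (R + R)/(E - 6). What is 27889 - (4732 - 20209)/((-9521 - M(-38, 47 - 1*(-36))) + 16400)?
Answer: 14775640480/529759 ≈ 27891.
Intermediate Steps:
M(R, E) = 2*R/(-6 + E) (M(R, E) = (2*R)/(-6 + E) = 2*R/(-6 + E))
27889 - (4732 - 20209)/((-9521 - M(-38, 47 - 1*(-36))) + 16400) = 27889 - (4732 - 20209)/((-9521 - 2*(-38)/(-6 + (47 - 1*(-36)))) + 16400) = 27889 - (-15477)/((-9521 - 2*(-38)/(-6 + (47 + 36))) + 16400) = 27889 - (-15477)/((-9521 - 2*(-38)/(-6 + 83)) + 16400) = 27889 - (-15477)/((-9521 - 2*(-38)/77) + 16400) = 27889 - (-15477)/((-9521 - 1*(-76/77)) + 16400) = 27889 - (-15477)/((-9521 + 76/77) + 16400) = 27889 - (-15477)/(-733041/77 + 16400) = 27889 - (-15477)/529759/77 = 27889 - (-15477)*77/529759 = 27889 - 1*(-1191729/529759) = 27889 + 1191729/529759 = 14775640480/529759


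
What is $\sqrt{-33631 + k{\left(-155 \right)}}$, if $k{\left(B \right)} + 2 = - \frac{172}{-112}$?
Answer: $\frac{i \sqrt{6591767}}{14} \approx 183.39 i$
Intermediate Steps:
$k{\left(B \right)} = - \frac{13}{28}$ ($k{\left(B \right)} = -2 - \frac{172}{-112} = -2 - - \frac{43}{28} = -2 + \frac{43}{28} = - \frac{13}{28}$)
$\sqrt{-33631 + k{\left(-155 \right)}} = \sqrt{-33631 - \frac{13}{28}} = \sqrt{- \frac{941681}{28}} = \frac{i \sqrt{6591767}}{14}$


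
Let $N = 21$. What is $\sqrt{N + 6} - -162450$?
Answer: $162450 + 3 \sqrt{3} \approx 1.6246 \cdot 10^{5}$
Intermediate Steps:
$\sqrt{N + 6} - -162450 = \sqrt{21 + 6} - -162450 = \sqrt{27} + 162450 = 3 \sqrt{3} + 162450 = 162450 + 3 \sqrt{3}$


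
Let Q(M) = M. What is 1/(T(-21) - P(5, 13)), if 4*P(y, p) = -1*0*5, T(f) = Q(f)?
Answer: -1/21 ≈ -0.047619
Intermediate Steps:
T(f) = f
P(y, p) = 0 (P(y, p) = (-1*0*5)/4 = (0*5)/4 = (1/4)*0 = 0)
1/(T(-21) - P(5, 13)) = 1/(-21 - 1*0) = 1/(-21 + 0) = 1/(-21) = -1/21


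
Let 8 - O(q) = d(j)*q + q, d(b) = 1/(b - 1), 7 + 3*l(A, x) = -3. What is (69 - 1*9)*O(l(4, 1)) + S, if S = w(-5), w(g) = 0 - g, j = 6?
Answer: 725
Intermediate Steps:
l(A, x) = -10/3 (l(A, x) = -7/3 + (1/3)*(-3) = -7/3 - 1 = -10/3)
d(b) = 1/(-1 + b)
O(q) = 8 - 6*q/5 (O(q) = 8 - (q/(-1 + 6) + q) = 8 - (q/5 + q) = 8 - 6*q/5)
w(g) = -g
S = 5 (S = -1*(-5) = 5)
(69 - 1*9)*O(l(4, 1)) + S = (69 - 1*9)*(8 - 6/5*(-10/3)) + 5 = (69 - 9)*(8 + 4) + 5 = 60*12 + 5 = 720 + 5 = 725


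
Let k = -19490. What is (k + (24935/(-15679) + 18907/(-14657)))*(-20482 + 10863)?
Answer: 43089295029832542/229807103 ≈ 1.8750e+8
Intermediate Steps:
(k + (24935/(-15679) + 18907/(-14657)))*(-20482 + 10863) = (-19490 + (24935/(-15679) + 18907/(-14657)))*(-20482 + 10863) = (-19490 + (24935*(-1/15679) + 18907*(-1/14657)))*(-9619) = (-19490 + (-24935/15679 - 18907/14657))*(-9619) = (-19490 - 661915148/229807103)*(-9619) = -4479602352618/229807103*(-9619) = 43089295029832542/229807103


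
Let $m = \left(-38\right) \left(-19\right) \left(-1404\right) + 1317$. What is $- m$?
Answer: $1012371$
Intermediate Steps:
$m = -1012371$ ($m = 722 \left(-1404\right) + 1317 = -1013688 + 1317 = -1012371$)
$- m = \left(-1\right) \left(-1012371\right) = 1012371$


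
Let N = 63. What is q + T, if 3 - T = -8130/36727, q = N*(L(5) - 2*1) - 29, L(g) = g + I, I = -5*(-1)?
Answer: 17563636/36727 ≈ 478.22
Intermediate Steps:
I = 5
L(g) = 5 + g (L(g) = g + 5 = 5 + g)
q = 475 (q = 63*((5 + 5) - 2*1) - 29 = 63*(10 - 2) - 29 = 63*8 - 29 = 504 - 29 = 475)
T = 118311/36727 (T = 3 - (-8130)/36727 = 3 - 1*(-8130/36727) = 3 + 8130/36727 = 118311/36727 ≈ 3.2214)
q + T = 475 + 118311/36727 = 17563636/36727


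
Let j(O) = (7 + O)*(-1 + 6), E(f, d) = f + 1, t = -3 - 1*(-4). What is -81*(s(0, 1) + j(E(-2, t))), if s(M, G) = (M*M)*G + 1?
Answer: -2511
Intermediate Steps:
s(M, G) = 1 + G*M² (s(M, G) = M²*G + 1 = G*M² + 1 = 1 + G*M²)
t = 1 (t = -3 + 4 = 1)
E(f, d) = 1 + f
j(O) = 35 + 5*O (j(O) = (7 + O)*5 = 35 + 5*O)
-81*(s(0, 1) + j(E(-2, t))) = -81*((1 + 1*0²) + (35 + 5*(1 - 2))) = -81*((1 + 1*0) + (35 + 5*(-1))) = -81*((1 + 0) + (35 - 5)) = -81*(1 + 30) = -81*31 = -2511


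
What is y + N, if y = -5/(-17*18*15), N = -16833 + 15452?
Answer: -1267757/918 ≈ -1381.0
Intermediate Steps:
N = -1381
y = 1/918 (y = -5/(-306*15) = -5/(-4590) = -1/4590*(-5) = 1/918 ≈ 0.0010893)
y + N = 1/918 - 1381 = -1267757/918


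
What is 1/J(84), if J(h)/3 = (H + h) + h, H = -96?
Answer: 1/216 ≈ 0.0046296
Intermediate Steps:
J(h) = -288 + 6*h (J(h) = 3*((-96 + h) + h) = 3*(-96 + 2*h) = -288 + 6*h)
1/J(84) = 1/(-288 + 6*84) = 1/(-288 + 504) = 1/216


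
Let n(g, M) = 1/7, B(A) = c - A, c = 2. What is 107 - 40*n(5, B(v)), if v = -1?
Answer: 709/7 ≈ 101.29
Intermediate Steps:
B(A) = 2 - A
n(g, M) = 1/7
107 - 40*n(5, B(v)) = 107 - 40*1/7 = 107 - 40/7 = 709/7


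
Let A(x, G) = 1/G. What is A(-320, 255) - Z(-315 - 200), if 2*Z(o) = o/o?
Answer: -253/510 ≈ -0.49608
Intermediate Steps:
Z(o) = 1/2 (Z(o) = (o/o)/2 = (1/2)*1 = 1/2)
A(-320, 255) - Z(-315 - 200) = 1/255 - 1*1/2 = 1/255 - 1/2 = -253/510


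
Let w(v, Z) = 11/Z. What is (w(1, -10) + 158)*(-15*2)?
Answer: -4707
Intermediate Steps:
(w(1, -10) + 158)*(-15*2) = (11/(-10) + 158)*(-15*2) = (11*(-1/10) + 158)*(-30) = (-11/10 + 158)*(-30) = (1569/10)*(-30) = -4707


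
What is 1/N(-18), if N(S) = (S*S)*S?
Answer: -1/5832 ≈ -0.00017147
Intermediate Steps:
N(S) = S**3 (N(S) = S**2*S = S**3)
1/N(-18) = 1/((-18)**3) = 1/(-5832) = -1/5832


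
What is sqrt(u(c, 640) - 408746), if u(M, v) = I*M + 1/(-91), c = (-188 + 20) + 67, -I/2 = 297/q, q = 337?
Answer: I*sqrt(384243846778155)/30667 ≈ 639.19*I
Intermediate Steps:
I = -594/337 ≈ -1.7626
c = -101 (c = -168 + 67 = -101)
u(M, v) = -1/91 - 594*M/337 (u(M, v) = -594*M/337 + 1/(-91) = -594*M/337 - 1/91 = -1/91 - 594*M/337)
sqrt(u(c, 640) - 408746) = sqrt((-1/91 - 594/337*(-101)) - 408746) = sqrt((-1/91 + 59994/337) - 408746) = sqrt(5459117/30667 - 408746) = sqrt(-12529554465/30667) = I*sqrt(384243846778155)/30667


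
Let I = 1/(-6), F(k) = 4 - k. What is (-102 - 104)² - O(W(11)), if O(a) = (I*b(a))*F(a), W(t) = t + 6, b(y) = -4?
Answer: 127334/3 ≈ 42445.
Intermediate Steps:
W(t) = 6 + t
I = -⅙ ≈ -0.16667
O(a) = 8/3 - 2*a/3 (O(a) = (-⅙*(-4))*(4 - a) = 2*(4 - a)/3 = 8/3 - 2*a/3)
(-102 - 104)² - O(W(11)) = (-102 - 104)² - (8/3 - 2*(6 + 11)/3) = (-206)² - (8/3 - ⅔*17) = 42436 - (8/3 - 34/3) = 42436 - 1*(-26/3) = 42436 + 26/3 = 127334/3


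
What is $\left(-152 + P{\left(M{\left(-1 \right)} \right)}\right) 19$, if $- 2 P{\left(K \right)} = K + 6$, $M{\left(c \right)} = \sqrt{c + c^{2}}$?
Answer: $-2945$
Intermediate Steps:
$P{\left(K \right)} = -3 - \frac{K}{2}$ ($P{\left(K \right)} = - \frac{K + 6}{2} = - \frac{6 + K}{2} = -3 - \frac{K}{2}$)
$\left(-152 + P{\left(M{\left(-1 \right)} \right)}\right) 19 = \left(-152 - \left(3 + \frac{\sqrt{- (1 - 1)}}{2}\right)\right) 19 = \left(-152 - \left(3 + \frac{\sqrt{\left(-1\right) 0}}{2}\right)\right) 19 = \left(-152 - \left(3 + \frac{\sqrt{0}}{2}\right)\right) 19 = \left(-152 - 3\right) 19 = \left(-155\right) 19 = -2945$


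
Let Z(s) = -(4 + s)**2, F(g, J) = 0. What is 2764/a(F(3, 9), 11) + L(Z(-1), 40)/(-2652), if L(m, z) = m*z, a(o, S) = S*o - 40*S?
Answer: -149411/24310 ≈ -6.1461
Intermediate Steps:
a(o, S) = -40*S + S*o
2764/a(F(3, 9), 11) + L(Z(-1), 40)/(-2652) = 2764/((11*(-40 + 0))) + (-(4 - 1)**2*40)/(-2652) = 2764/((11*(-40))) + (-1*3**2*40)*(-1/2652) = 2764/(-440) + (-1*9*40)*(-1/2652) = 2764*(-1/440) - 9*40*(-1/2652) = -691/110 - 360*(-1/2652) = -691/110 + 30/221 = -149411/24310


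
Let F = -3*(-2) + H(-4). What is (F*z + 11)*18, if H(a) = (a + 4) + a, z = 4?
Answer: 342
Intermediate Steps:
H(a) = 4 + 2*a (H(a) = (4 + a) + a = 4 + 2*a)
F = 2 (F = -3*(-2) + (4 + 2*(-4)) = 6 + (4 - 8) = 6 - 4 = 2)
(F*z + 11)*18 = (2*4 + 11)*18 = (8 + 11)*18 = 19*18 = 342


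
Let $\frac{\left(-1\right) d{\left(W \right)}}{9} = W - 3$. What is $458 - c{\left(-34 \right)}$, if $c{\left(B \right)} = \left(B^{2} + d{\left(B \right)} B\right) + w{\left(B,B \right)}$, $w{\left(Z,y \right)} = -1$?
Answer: $10625$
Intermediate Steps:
$d{\left(W \right)} = 27 - 9 W$ ($d{\left(W \right)} = - 9 \left(W - 3\right) = - 9 \left(-3 + W\right) = 27 - 9 W$)
$c{\left(B \right)} = -1 + B^{2} + B \left(27 - 9 B\right)$ ($c{\left(B \right)} = \left(B^{2} + \left(27 - 9 B\right) B\right) - 1 = \left(B^{2} + B \left(27 - 9 B\right)\right) - 1 = -1 + B^{2} + B \left(27 - 9 B\right)$)
$458 - c{\left(-34 \right)} = 458 - \left(-1 - 8 \left(-34\right)^{2} + 27 \left(-34\right)\right) = 458 - \left(-1 - 9248 - 918\right) = 458 - -10167 = 458 + 10167 = 10625$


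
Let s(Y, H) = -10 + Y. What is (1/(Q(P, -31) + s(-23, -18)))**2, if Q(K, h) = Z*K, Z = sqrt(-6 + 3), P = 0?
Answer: 1/1089 ≈ 0.00091827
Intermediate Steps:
Z = I*sqrt(3) (Z = sqrt(-3) = I*sqrt(3) ≈ 1.732*I)
Q(K, h) = I*K*sqrt(3) (Q(K, h) = (I*sqrt(3))*K = I*K*sqrt(3))
(1/(Q(P, -31) + s(-23, -18)))**2 = (1/(I*0*sqrt(3) + (-10 - 23)))**2 = (1/(0 - 33))**2 = (1/(-33))**2 = (-1/33)**2 = 1/1089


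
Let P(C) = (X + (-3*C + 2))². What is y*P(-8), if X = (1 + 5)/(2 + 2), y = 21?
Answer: 63525/4 ≈ 15881.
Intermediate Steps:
X = 3/2 (X = 6/4 = 6*(¼) = 3/2 ≈ 1.5000)
P(C) = (7/2 - 3*C)² (P(C) = (3/2 + (-3*C + 2))² = (3/2 + (2 - 3*C))² = (7/2 - 3*C)²)
y*P(-8) = 21*((7 - 6*(-8))²/4) = 21*((7 + 48)²/4) = 21*((¼)*55²) = 21*((¼)*3025) = 21*(3025/4) = 63525/4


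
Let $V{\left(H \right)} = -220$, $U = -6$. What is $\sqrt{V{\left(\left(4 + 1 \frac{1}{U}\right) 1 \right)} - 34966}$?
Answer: $i \sqrt{35186} \approx 187.58 i$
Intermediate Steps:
$\sqrt{V{\left(\left(4 + 1 \frac{1}{U}\right) 1 \right)} - 34966} = \sqrt{-220 - 34966} = \sqrt{-35186} = i \sqrt{35186}$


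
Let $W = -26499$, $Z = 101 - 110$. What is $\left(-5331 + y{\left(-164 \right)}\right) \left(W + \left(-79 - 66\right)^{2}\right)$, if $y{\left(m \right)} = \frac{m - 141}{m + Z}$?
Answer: $\frac{5046798092}{173} \approx 2.9172 \cdot 10^{7}$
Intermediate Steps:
$Z = -9$ ($Z = 101 - 110 = -9$)
$y{\left(m \right)} = \frac{-141 + m}{-9 + m}$ ($y{\left(m \right)} = \frac{m - 141}{m - 9} = \frac{-141 + m}{-9 + m}$)
$\left(-5331 + y{\left(-164 \right)}\right) \left(W + \left(-79 - 66\right)^{2}\right) = \left(-5331 + \frac{-141 - 164}{-9 - 164}\right) \left(-26499 + \left(-79 - 66\right)^{2}\right) = \left(-5331 + \frac{1}{-173} \left(-305\right)\right) \left(-26499 + \left(-145\right)^{2}\right) = \left(-5331 - - \frac{305}{173}\right) \left(-26499 + 21025\right) = \left(-5331 + \frac{305}{173}\right) \left(-5474\right) = \left(- \frac{921958}{173}\right) \left(-5474\right) = \frac{5046798092}{173}$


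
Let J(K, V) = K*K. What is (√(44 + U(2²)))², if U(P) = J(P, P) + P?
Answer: 64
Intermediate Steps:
J(K, V) = K²
U(P) = P + P² (U(P) = P² + P = P + P²)
(√(44 + U(2²)))² = (√(44 + 2²*(1 + 2²)))² = (√(44 + 4*(1 + 4)))² = (√(44 + 4*5))² = (√(44 + 20))² = (√64)² = 8² = 64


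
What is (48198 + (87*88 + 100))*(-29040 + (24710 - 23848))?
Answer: -1576671812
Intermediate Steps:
(48198 + (87*88 + 100))*(-29040 + (24710 - 23848)) = (48198 + (7656 + 100))*(-29040 + 862) = (48198 + 7756)*(-28178) = 55954*(-28178) = -1576671812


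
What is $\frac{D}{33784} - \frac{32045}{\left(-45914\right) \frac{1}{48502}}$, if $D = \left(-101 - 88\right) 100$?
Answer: $\frac{6563474877745}{193894822} \approx 33851.0$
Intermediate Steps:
$D = -18900$ ($D = \left(-189\right) 100 = -18900$)
$\frac{D}{33784} - \frac{32045}{\left(-45914\right) \frac{1}{48502}} = - \frac{18900}{33784} - \frac{32045}{\left(-45914\right) \frac{1}{48502}} = \left(-18900\right) \frac{1}{33784} - \frac{32045}{\left(-45914\right) \frac{1}{48502}} = - \frac{4725}{8446} - \frac{32045}{- \frac{22957}{24251}} = - \frac{4725}{8446} - - \frac{777123295}{22957} = - \frac{4725}{8446} + \frac{777123295}{22957} = \frac{6563474877745}{193894822}$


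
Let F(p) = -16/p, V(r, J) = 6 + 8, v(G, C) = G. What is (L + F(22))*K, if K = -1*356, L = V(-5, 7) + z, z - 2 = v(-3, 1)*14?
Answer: 104664/11 ≈ 9514.9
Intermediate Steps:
V(r, J) = 14
z = -40 (z = 2 - 3*14 = 2 - 42 = -40)
L = -26 (L = 14 - 40 = -26)
K = -356
(L + F(22))*K = (-26 - 16/22)*(-356) = (-26 - 16*1/22)*(-356) = (-26 - 8/11)*(-356) = -294/11*(-356) = 104664/11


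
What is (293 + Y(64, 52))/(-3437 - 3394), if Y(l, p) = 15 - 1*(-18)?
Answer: -326/6831 ≈ -0.047724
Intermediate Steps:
Y(l, p) = 33 (Y(l, p) = 15 + 18 = 33)
(293 + Y(64, 52))/(-3437 - 3394) = (293 + 33)/(-3437 - 3394) = 326/(-6831) = 326*(-1/6831) = -326/6831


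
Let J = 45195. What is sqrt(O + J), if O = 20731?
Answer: sqrt(65926) ≈ 256.76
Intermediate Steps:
sqrt(O + J) = sqrt(20731 + 45195) = sqrt(65926)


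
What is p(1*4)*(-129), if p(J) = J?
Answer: -516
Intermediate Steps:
p(1*4)*(-129) = (1*4)*(-129) = 4*(-129) = -516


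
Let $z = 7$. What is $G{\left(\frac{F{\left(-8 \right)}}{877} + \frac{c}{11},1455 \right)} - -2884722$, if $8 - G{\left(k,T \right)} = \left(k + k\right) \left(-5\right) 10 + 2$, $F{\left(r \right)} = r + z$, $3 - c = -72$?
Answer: $\frac{27835547416}{9647} \approx 2.8854 \cdot 10^{6}$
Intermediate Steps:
$c = 75$ ($c = 3 - -72 = 3 + 72 = 75$)
$F{\left(r \right)} = 7 + r$ ($F{\left(r \right)} = r + 7 = 7 + r$)
$G{\left(k,T \right)} = 6 + 100 k$ ($G{\left(k,T \right)} = 8 - \left(\left(k + k\right) \left(-5\right) 10 + 2\right) = 8 - \left(2 k \left(-5\right) 10 + 2\right) = 8 - \left(- 10 k 10 + 2\right) = 8 - \left(- 100 k + 2\right) = 8 - \left(2 - 100 k\right) = 8 + \left(-2 + 100 k\right) = 6 + 100 k$)
$G{\left(\frac{F{\left(-8 \right)}}{877} + \frac{c}{11},1455 \right)} - -2884722 = \left(6 + 100 \left(\frac{7 - 8}{877} + \frac{75}{11}\right)\right) - -2884722 = \left(6 + 100 \left(\left(-1\right) \frac{1}{877} + 75 \cdot \frac{1}{11}\right)\right) + 2884722 = \left(6 + 100 \left(- \frac{1}{877} + \frac{75}{11}\right)\right) + 2884722 = \left(6 + 100 \cdot \frac{65764}{9647}\right) + 2884722 = \left(6 + \frac{6576400}{9647}\right) + 2884722 = \frac{6634282}{9647} + 2884722 = \frac{27835547416}{9647}$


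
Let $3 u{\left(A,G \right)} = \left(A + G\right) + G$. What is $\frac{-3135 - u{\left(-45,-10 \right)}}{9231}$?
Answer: $- \frac{9340}{27693} \approx -0.33727$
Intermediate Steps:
$u{\left(A,G \right)} = \frac{A}{3} + \frac{2 G}{3}$ ($u{\left(A,G \right)} = \frac{\left(A + G\right) + G}{3} = \frac{A + 2 G}{3} = \frac{A}{3} + \frac{2 G}{3}$)
$\frac{-3135 - u{\left(-45,-10 \right)}}{9231} = \frac{-3135 - \left(\frac{1}{3} \left(-45\right) + \frac{2}{3} \left(-10\right)\right)}{9231} = \left(-3135 - \left(-15 - \frac{20}{3}\right)\right) \frac{1}{9231} = \left(-3135 - - \frac{65}{3}\right) \frac{1}{9231} = \left(-3135 + \frac{65}{3}\right) \frac{1}{9231} = \left(- \frac{9340}{3}\right) \frac{1}{9231} = - \frac{9340}{27693}$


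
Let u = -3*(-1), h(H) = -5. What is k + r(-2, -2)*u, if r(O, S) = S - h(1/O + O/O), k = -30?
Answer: -21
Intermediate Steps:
r(O, S) = 5 + S (r(O, S) = S - 1*(-5) = S + 5 = 5 + S)
u = 3
k + r(-2, -2)*u = -30 + (5 - 2)*3 = -30 + 3*3 = -30 + 9 = -21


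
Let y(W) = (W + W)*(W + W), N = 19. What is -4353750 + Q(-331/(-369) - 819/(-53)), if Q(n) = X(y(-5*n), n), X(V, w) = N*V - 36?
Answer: -1470958759248314/382476249 ≈ -3.8459e+6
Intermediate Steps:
y(W) = 4*W² (y(W) = (2*W)*(2*W) = 4*W²)
X(V, w) = -36 + 19*V (X(V, w) = 19*V - 36 = -36 + 19*V)
Q(n) = -36 + 1900*n² (Q(n) = -36 + 19*(4*(-5*n)²) = -36 + 19*(4*(25*n²)) = -36 + 19*(100*n²) = -36 + 1900*n²)
-4353750 + Q(-331/(-369) - 819/(-53)) = -4353750 + (-36 + 1900*(-331/(-369) - 819/(-53))²) = -4353750 + (-36 + 1900*(-331*(-1/369) - 819*(-1/53))²) = -4353750 + (-36 + 1900*(331/369 + 819/53)²) = -4353750 + (-36 + 1900*(319754/19557)²) = -4353750 + (-36 + 1900*(102242620516/382476249)) = -4353750 + (-36 + 194260978980400/382476249) = -4353750 + 194247209835436/382476249 = -1470958759248314/382476249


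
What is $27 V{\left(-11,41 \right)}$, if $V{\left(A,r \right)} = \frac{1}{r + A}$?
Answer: $\frac{9}{10} \approx 0.9$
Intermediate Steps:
$V{\left(A,r \right)} = \frac{1}{A + r}$
$27 V{\left(-11,41 \right)} = \frac{27}{-11 + 41} = \frac{27}{30} = 27 \cdot \frac{1}{30} = \frac{9}{10}$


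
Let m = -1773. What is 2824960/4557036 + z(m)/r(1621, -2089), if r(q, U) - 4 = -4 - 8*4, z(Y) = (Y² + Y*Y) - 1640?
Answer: -3580348212791/18228144 ≈ -1.9642e+5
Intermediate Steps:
z(Y) = -1640 + 2*Y² (z(Y) = (Y² + Y²) - 1640 = 2*Y² - 1640 = -1640 + 2*Y²)
r(q, U) = -32 (r(q, U) = 4 + (-4 - 8*4) = 4 + (-4 - 32) = 4 - 36 = -32)
2824960/4557036 + z(m)/r(1621, -2089) = 2824960/4557036 + (-1640 + 2*(-1773)²)/(-32) = 2824960*(1/4557036) + (-1640 + 2*3143529)*(-1/32) = 706240/1139259 + (-1640 + 6287058)*(-1/32) = 706240/1139259 + 6285418*(-1/32) = 706240/1139259 - 3142709/16 = -3580348212791/18228144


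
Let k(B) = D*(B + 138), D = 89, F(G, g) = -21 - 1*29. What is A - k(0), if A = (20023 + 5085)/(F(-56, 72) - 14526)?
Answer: -44761885/3644 ≈ -12284.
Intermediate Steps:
F(G, g) = -50 (F(G, g) = -21 - 29 = -50)
A = -6277/3644 (A = (20023 + 5085)/(-50 - 14526) = 25108/(-14576) = 25108*(-1/14576) = -6277/3644 ≈ -1.7226)
k(B) = 12282 + 89*B (k(B) = 89*(B + 138) = 89*(138 + B) = 12282 + 89*B)
A - k(0) = -6277/3644 - (12282 + 89*0) = -6277/3644 - (12282 + 0) = -6277/3644 - 1*12282 = -6277/3644 - 12282 = -44761885/3644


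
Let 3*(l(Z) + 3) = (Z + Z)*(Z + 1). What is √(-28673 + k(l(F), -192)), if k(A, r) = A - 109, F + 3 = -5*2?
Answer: I*√28681 ≈ 169.35*I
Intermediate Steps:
F = -13 (F = -3 - 5*2 = -3 - 10 = -13)
l(Z) = -3 + 2*Z*(1 + Z)/3 (l(Z) = -3 + ((Z + Z)*(Z + 1))/3 = -3 + ((2*Z)*(1 + Z))/3 = -3 + (2*Z*(1 + Z))/3 = -3 + 2*Z*(1 + Z)/3)
k(A, r) = -109 + A
√(-28673 + k(l(F), -192)) = √(-28673 + (-109 + (-3 + (⅔)*(-13) + (⅔)*(-13)²))) = √(-28673 + (-109 + (-3 - 26/3 + (⅔)*169))) = √(-28673 + (-109 + (-3 - 26/3 + 338/3))) = √(-28673 + (-109 + 101)) = √(-28673 - 8) = √(-28681) = I*√28681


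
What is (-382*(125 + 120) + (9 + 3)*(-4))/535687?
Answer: -93638/535687 ≈ -0.17480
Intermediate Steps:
(-382*(125 + 120) + (9 + 3)*(-4))/535687 = (-382*245 + 12*(-4))*(1/535687) = (-93590 - 48)*(1/535687) = -93638*1/535687 = -93638/535687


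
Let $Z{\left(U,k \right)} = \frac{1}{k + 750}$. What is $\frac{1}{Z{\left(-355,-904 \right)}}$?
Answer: $-154$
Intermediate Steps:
$Z{\left(U,k \right)} = \frac{1}{750 + k}$
$\frac{1}{Z{\left(-355,-904 \right)}} = \frac{1}{\frac{1}{750 - 904}} = \frac{1}{\frac{1}{-154}} = \frac{1}{- \frac{1}{154}} = -154$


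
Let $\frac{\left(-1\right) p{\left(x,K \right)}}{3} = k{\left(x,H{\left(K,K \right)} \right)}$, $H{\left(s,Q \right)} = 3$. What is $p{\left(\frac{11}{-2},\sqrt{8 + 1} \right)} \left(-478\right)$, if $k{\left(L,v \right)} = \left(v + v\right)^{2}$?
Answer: $51624$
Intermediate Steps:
$k{\left(L,v \right)} = 4 v^{2}$ ($k{\left(L,v \right)} = \left(2 v\right)^{2} = 4 v^{2}$)
$p{\left(x,K \right)} = -108$ ($p{\left(x,K \right)} = - 3 \cdot 4 \cdot 3^{2} = - 3 \cdot 4 \cdot 9 = \left(-3\right) 36 = -108$)
$p{\left(\frac{11}{-2},\sqrt{8 + 1} \right)} \left(-478\right) = \left(-108\right) \left(-478\right) = 51624$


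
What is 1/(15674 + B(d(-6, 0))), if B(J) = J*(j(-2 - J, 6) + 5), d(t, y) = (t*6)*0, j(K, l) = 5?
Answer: 1/15674 ≈ 6.3800e-5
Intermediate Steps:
d(t, y) = 0 (d(t, y) = (6*t)*0 = 0)
B(J) = 10*J (B(J) = J*(5 + 5) = J*10 = 10*J)
1/(15674 + B(d(-6, 0))) = 1/(15674 + 10*0) = 1/(15674 + 0) = 1/15674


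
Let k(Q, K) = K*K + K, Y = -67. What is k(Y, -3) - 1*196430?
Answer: -196424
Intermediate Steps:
k(Q, K) = K + K**2 (k(Q, K) = K**2 + K = K + K**2)
k(Y, -3) - 1*196430 = -3*(1 - 3) - 1*196430 = -3*(-2) - 196430 = 6 - 196430 = -196424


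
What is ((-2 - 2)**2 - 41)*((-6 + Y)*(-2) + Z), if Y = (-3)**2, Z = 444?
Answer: -10950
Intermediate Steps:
Y = 9
((-2 - 2)**2 - 41)*((-6 + Y)*(-2) + Z) = ((-2 - 2)**2 - 41)*((-6 + 9)*(-2) + 444) = ((-4)**2 - 41)*(3*(-2) + 444) = (16 - 41)*(-6 + 444) = -25*438 = -10950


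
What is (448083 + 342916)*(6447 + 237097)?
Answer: 192643060456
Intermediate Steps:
(448083 + 342916)*(6447 + 237097) = 790999*243544 = 192643060456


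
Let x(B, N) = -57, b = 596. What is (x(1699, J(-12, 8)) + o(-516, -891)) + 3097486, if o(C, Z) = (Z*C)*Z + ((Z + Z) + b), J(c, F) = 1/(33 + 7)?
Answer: -406546353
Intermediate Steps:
J(c, F) = 1/40
o(C, Z) = 596 + 2*Z + C*Z² (o(C, Z) = (Z*C)*Z + ((Z + Z) + 596) = (C*Z)*Z + (2*Z + 596) = C*Z² + (596 + 2*Z) = 596 + 2*Z + C*Z²)
(x(1699, J(-12, 8)) + o(-516, -891)) + 3097486 = (-57 + (596 + 2*(-891) - 516*(-891)²)) + 3097486 = (-57 + (596 - 1782 - 516*793881)) + 3097486 = (-57 + (596 - 1782 - 409642596)) + 3097486 = (-57 - 409643782) + 3097486 = -409643839 + 3097486 = -406546353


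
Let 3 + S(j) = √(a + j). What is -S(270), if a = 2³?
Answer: 3 - √278 ≈ -13.673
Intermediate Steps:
a = 8
S(j) = -3 + √(8 + j)
-S(270) = -(-3 + √(8 + 270)) = -(-3 + √278) = 3 - √278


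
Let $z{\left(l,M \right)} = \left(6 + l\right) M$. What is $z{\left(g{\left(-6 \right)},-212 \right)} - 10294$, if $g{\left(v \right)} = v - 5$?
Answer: $-9234$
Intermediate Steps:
$g{\left(v \right)} = -5 + v$
$z{\left(l,M \right)} = M \left(6 + l\right)$
$z{\left(g{\left(-6 \right)},-212 \right)} - 10294 = - 212 \left(6 - 11\right) - 10294 = \left(-212\right) \left(-5\right) - 10294 = 1060 - 10294 = -9234$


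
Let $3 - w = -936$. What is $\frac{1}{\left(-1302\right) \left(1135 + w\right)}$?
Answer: $- \frac{1}{2700348} \approx -3.7032 \cdot 10^{-7}$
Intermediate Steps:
$w = 939$ ($w = 3 - -936 = 3 + 936 = 939$)
$\frac{1}{\left(-1302\right) \left(1135 + w\right)} = \frac{1}{\left(-1302\right) \left(1135 + 939\right)} = \frac{1}{\left(-1302\right) 2074} = \frac{1}{-2700348} = - \frac{1}{2700348}$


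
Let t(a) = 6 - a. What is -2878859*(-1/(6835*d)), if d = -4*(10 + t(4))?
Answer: -2878859/328080 ≈ -8.7749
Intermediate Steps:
d = -48 (d = -4*(10 + (6 - 1*4)) = -4*(10 + (6 - 4)) = -4*(10 + 2) = -4*12 = -48)
-2878859*(-1/(6835*d)) = -2878859/((-48*(-6835))) = -2878859/328080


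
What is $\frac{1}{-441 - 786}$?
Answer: $- \frac{1}{1227} \approx -0.000815$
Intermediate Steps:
$\frac{1}{-441 - 786} = \frac{1}{-1227} = - \frac{1}{1227}$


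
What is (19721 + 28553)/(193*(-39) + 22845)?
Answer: 24137/7659 ≈ 3.1515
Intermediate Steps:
(19721 + 28553)/(193*(-39) + 22845) = 48274/(-7527 + 22845) = 48274/15318 = 48274*(1/15318) = 24137/7659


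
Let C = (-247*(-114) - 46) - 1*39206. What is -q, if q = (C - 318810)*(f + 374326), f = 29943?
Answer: 133369960176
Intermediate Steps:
C = -11094 (C = (28158 - 46) - 39206 = 28112 - 39206 = -11094)
q = -133369960176 (q = (-11094 - 318810)*(29943 + 374326) = -329904*404269 = -133369960176)
-q = -1*(-133369960176) = 133369960176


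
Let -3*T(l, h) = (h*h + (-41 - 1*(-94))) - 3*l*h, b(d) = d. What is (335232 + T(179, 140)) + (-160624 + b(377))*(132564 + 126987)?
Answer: -41591915356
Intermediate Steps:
T(l, h) = -53/3 - h²/3 + h*l (T(l, h) = -((h*h + (-41 - 1*(-94))) - 3*l*h)/3 = -((h² + (-41 + 94)) - 3*h*l)/3 = -((h² + 53) - 3*h*l)/3 = -((53 + h²) - 3*h*l)/3 = -(53 + h² - 3*h*l)/3 = -53/3 - h²/3 + h*l)
(335232 + T(179, 140)) + (-160624 + b(377))*(132564 + 126987) = (335232 + (-53/3 - ⅓*140² + 140*179)) + (-160624 + 377)*(132564 + 126987) = (335232 + (-53/3 - ⅓*19600 + 25060)) - 160247*259551 = (335232 + (-53/3 - 19600/3 + 25060)) - 41592269097 = (335232 + 18509) - 41592269097 = 353741 - 41592269097 = -41591915356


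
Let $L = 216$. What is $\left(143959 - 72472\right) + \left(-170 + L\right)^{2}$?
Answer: $73603$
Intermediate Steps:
$\left(143959 - 72472\right) + \left(-170 + L\right)^{2} = \left(143959 - 72472\right) + \left(-170 + 216\right)^{2} = 71487 + 46^{2} = 71487 + 2116 = 73603$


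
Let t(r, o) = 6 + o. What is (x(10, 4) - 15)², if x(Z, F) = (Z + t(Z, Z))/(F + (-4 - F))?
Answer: 1849/4 ≈ 462.25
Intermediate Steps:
x(Z, F) = -3/2 - Z/2 (x(Z, F) = (Z + (6 + Z))/(F + (-4 - F)) = (6 + 2*Z)/(-4) = (6 + 2*Z)*(-¼) = -3/2 - Z/2)
(x(10, 4) - 15)² = ((-3/2 - ½*10) - 15)² = ((-3/2 - 5) - 15)² = (-13/2 - 15)² = (-43/2)² = 1849/4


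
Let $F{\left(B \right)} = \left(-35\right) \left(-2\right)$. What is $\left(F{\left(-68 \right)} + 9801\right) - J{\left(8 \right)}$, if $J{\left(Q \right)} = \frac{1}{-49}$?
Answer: $\frac{483680}{49} \approx 9871.0$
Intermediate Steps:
$F{\left(B \right)} = 70$
$J{\left(Q \right)} = - \frac{1}{49}$
$\left(F{\left(-68 \right)} + 9801\right) - J{\left(8 \right)} = \left(70 + 9801\right) - - \frac{1}{49} = 9871 + \frac{1}{49} = \frac{483680}{49}$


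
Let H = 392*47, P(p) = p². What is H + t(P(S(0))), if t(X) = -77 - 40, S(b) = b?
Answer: 18307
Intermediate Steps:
t(X) = -117
H = 18424
H + t(P(S(0))) = 18424 - 117 = 18307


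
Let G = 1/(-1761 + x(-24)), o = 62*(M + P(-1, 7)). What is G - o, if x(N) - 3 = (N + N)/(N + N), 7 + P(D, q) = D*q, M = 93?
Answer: -8605787/1757 ≈ -4898.0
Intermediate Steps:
P(D, q) = -7 + D*q
x(N) = 4 (x(N) = 3 + (N + N)/(N + N) = 3 + (2*N)/((2*N)) = 3 + (2*N)*(1/(2*N)) = 3 + 1 = 4)
o = 4898 (o = 62*(93 + (-7 - 1*7)) = 62*(93 + (-7 - 7)) = 62*(93 - 14) = 62*79 = 4898)
G = -1/1757 (G = 1/(-1761 + 4) = 1/(-1757) = -1/1757 ≈ -0.00056915)
G - o = -1/1757 - 1*4898 = -1/1757 - 4898 = -8605787/1757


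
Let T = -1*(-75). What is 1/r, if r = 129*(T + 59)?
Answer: 1/17286 ≈ 5.7850e-5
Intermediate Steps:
T = 75
r = 17286 (r = 129*(75 + 59) = 129*134 = 17286)
1/r = 1/17286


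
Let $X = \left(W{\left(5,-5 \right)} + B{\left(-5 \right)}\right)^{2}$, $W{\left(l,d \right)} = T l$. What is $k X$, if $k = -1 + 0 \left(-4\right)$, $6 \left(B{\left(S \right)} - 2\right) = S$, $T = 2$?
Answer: $- \frac{4489}{36} \approx -124.69$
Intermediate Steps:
$B{\left(S \right)} = 2 + \frac{S}{6}$
$k = -1$ ($k = -1 + 0 = -1$)
$W{\left(l,d \right)} = 2 l$
$X = \frac{4489}{36}$ ($X = \left(2 \cdot 5 + \left(2 + \frac{1}{6} \left(-5\right)\right)\right)^{2} = \left(10 + \left(2 - \frac{5}{6}\right)\right)^{2} = \left(10 + \frac{7}{6}\right)^{2} = \left(\frac{67}{6}\right)^{2} = \frac{4489}{36} \approx 124.69$)
$k X = \left(-1\right) \frac{4489}{36} = - \frac{4489}{36}$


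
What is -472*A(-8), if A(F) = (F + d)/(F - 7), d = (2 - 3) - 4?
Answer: -6136/15 ≈ -409.07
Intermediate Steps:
d = -5 (d = -1 - 4 = -5)
A(F) = (-5 + F)/(-7 + F) (A(F) = (F - 5)/(F - 7) = (-5 + F)/(-7 + F))
-472*A(-8) = -472*(-5 - 8)/(-7 - 8) = -472*(-13)/(-15) = -(-472)*(-13)/15 = -472*13/15 = -6136/15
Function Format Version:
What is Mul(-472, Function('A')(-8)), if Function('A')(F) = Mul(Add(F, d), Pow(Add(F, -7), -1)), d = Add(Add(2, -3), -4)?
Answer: Rational(-6136, 15) ≈ -409.07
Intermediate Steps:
d = -5 (d = Add(-1, -4) = -5)
Function('A')(F) = Mul(Pow(Add(-7, F), -1), Add(-5, F)) (Function('A')(F) = Mul(Add(F, -5), Pow(Add(F, -7), -1)) = Mul(Add(-5, F), Pow(Add(-7, F), -1)) = Mul(Pow(Add(-7, F), -1), Add(-5, F)))
Mul(-472, Function('A')(-8)) = Mul(-472, Mul(Pow(Add(-7, -8), -1), Add(-5, -8))) = Mul(-472, Mul(Pow(-15, -1), -13)) = Mul(-472, Mul(Rational(-1, 15), -13)) = Mul(-472, Rational(13, 15)) = Rational(-6136, 15)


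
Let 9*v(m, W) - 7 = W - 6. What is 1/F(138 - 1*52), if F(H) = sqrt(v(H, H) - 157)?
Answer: -I*sqrt(1326)/442 ≈ -0.082385*I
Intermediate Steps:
v(m, W) = 1/9 + W/9 (v(m, W) = 7/9 + (W - 6)/9 = 7/9 + (-6 + W)/9 = 7/9 + (-2/3 + W/9) = 1/9 + W/9)
F(H) = sqrt(-1412/9 + H/9) (F(H) = sqrt((1/9 + H/9) - 157) = sqrt(-1412/9 + H/9))
1/F(138 - 1*52) = 1/(sqrt(-1412 + (138 - 1*52))/3) = 1/(sqrt(-1412 + (138 - 52))/3) = 1/(sqrt(-1412 + 86)/3) = 1/(sqrt(-1326)/3) = 1/((I*sqrt(1326))/3) = 1/(I*sqrt(1326)/3) = -I*sqrt(1326)/442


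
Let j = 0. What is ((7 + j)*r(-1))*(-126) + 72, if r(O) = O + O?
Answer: 1836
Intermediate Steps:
r(O) = 2*O
((7 + j)*r(-1))*(-126) + 72 = ((7 + 0)*(2*(-1)))*(-126) + 72 = (7*(-2))*(-126) + 72 = -14*(-126) + 72 = 1764 + 72 = 1836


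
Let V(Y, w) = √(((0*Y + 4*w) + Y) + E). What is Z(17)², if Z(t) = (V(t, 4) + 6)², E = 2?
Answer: (6 + √35)⁴ ≈ 20162.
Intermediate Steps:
V(Y, w) = √(2 + Y + 4*w) (V(Y, w) = √(((0*Y + 4*w) + Y) + 2) = √(((0 + 4*w) + Y) + 2) = √((4*w + Y) + 2) = √((Y + 4*w) + 2) = √(2 + Y + 4*w))
Z(t) = (6 + √(18 + t))² (Z(t) = (√(2 + t + 4*4) + 6)² = (√(2 + t + 16) + 6)² = (√(18 + t) + 6)² = (6 + √(18 + t))²)
Z(17)² = ((6 + √(18 + 17))²)² = ((6 + √35)²)² = (6 + √35)⁴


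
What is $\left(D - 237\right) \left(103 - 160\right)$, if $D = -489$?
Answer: $41382$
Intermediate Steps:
$\left(D - 237\right) \left(103 - 160\right) = \left(-489 - 237\right) \left(103 - 160\right) = \left(-726\right) \left(-57\right) = 41382$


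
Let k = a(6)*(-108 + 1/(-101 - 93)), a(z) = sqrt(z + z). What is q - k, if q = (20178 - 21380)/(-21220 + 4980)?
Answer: 601/8120 + 20953*sqrt(3)/97 ≈ 374.21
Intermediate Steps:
a(z) = sqrt(2)*sqrt(z) (a(z) = sqrt(2*z) = sqrt(2)*sqrt(z))
q = 601/8120 (q = -1202/(-16240) = -1202*(-1/16240) = 601/8120 ≈ 0.074015)
k = -20953*sqrt(3)/97 (k = (sqrt(2)*sqrt(6))*(-108 + 1/(-101 - 93)) = (2*sqrt(3))*(-108 + 1/(-194)) = (2*sqrt(3))*(-108 - 1/194) = (2*sqrt(3))*(-20953/194) = -20953*sqrt(3)/97 ≈ -374.14)
q - k = 601/8120 - (-20953)*sqrt(3)/97 = 601/8120 + 20953*sqrt(3)/97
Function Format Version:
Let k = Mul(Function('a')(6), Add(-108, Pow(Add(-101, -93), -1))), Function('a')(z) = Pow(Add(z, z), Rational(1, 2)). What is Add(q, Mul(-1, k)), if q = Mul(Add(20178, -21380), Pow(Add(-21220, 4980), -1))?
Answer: Add(Rational(601, 8120), Mul(Rational(20953, 97), Pow(3, Rational(1, 2)))) ≈ 374.21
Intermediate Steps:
Function('a')(z) = Mul(Pow(2, Rational(1, 2)), Pow(z, Rational(1, 2))) (Function('a')(z) = Pow(Mul(2, z), Rational(1, 2)) = Mul(Pow(2, Rational(1, 2)), Pow(z, Rational(1, 2))))
q = Rational(601, 8120) (q = Mul(-1202, Pow(-16240, -1)) = Mul(-1202, Rational(-1, 16240)) = Rational(601, 8120) ≈ 0.074015)
k = Mul(Rational(-20953, 97), Pow(3, Rational(1, 2))) (k = Mul(Mul(Pow(2, Rational(1, 2)), Pow(6, Rational(1, 2))), Add(-108, Pow(Add(-101, -93), -1))) = Mul(Mul(2, Pow(3, Rational(1, 2))), Add(-108, Pow(-194, -1))) = Mul(Mul(2, Pow(3, Rational(1, 2))), Add(-108, Rational(-1, 194))) = Mul(Mul(2, Pow(3, Rational(1, 2))), Rational(-20953, 194)) = Mul(Rational(-20953, 97), Pow(3, Rational(1, 2))) ≈ -374.14)
Add(q, Mul(-1, k)) = Add(Rational(601, 8120), Mul(-1, Mul(Rational(-20953, 97), Pow(3, Rational(1, 2))))) = Add(Rational(601, 8120), Mul(Rational(20953, 97), Pow(3, Rational(1, 2))))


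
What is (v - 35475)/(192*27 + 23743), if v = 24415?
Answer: -11060/28927 ≈ -0.38234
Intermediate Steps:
(v - 35475)/(192*27 + 23743) = (24415 - 35475)/(192*27 + 23743) = -11060/(5184 + 23743) = -11060/28927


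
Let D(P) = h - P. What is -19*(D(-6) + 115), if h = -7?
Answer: -2166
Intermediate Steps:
D(P) = -7 - P
-19*(D(-6) + 115) = -19*((-7 - 1*(-6)) + 115) = -19*((-7 + 6) + 115) = -19*(-1 + 115) = -19*114 = -2166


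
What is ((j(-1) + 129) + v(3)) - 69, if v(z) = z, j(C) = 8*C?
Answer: 55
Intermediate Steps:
((j(-1) + 129) + v(3)) - 69 = ((8*(-1) + 129) + 3) - 69 = ((-8 + 129) + 3) - 69 = (121 + 3) - 69 = 124 - 69 = 55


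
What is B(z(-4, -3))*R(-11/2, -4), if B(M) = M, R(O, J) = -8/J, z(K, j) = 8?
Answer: 16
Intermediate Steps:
B(z(-4, -3))*R(-11/2, -4) = 8*(-8/(-4)) = 8*(-8*(-¼)) = 8*2 = 16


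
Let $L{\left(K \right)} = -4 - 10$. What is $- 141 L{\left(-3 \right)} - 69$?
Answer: $1905$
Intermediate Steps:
$L{\left(K \right)} = -14$
$- 141 L{\left(-3 \right)} - 69 = \left(-141\right) \left(-14\right) - 69 = 1974 - 69 = 1905$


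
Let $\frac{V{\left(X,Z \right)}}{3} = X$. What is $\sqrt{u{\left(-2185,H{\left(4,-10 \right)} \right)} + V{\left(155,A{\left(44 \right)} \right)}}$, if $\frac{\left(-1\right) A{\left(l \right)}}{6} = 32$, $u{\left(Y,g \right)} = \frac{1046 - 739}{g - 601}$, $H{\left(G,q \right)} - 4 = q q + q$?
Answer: $\frac{2 \sqrt{176586}}{39} \approx 21.55$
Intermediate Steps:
$H{\left(G,q \right)} = 4 + q + q^{2}$ ($H{\left(G,q \right)} = 4 + \left(q q + q\right) = 4 + \left(q^{2} + q\right) = 4 + \left(q + q^{2}\right) = 4 + q + q^{2}$)
$u{\left(Y,g \right)} = \frac{307}{-601 + g}$
$A{\left(l \right)} = -192$ ($A{\left(l \right)} = \left(-6\right) 32 = -192$)
$V{\left(X,Z \right)} = 3 X$
$\sqrt{u{\left(-2185,H{\left(4,-10 \right)} \right)} + V{\left(155,A{\left(44 \right)} \right)}} = \sqrt{\frac{307}{-601 + \left(4 - 10 + \left(-10\right)^{2}\right)} + 3 \cdot 155} = \sqrt{\frac{307}{-601 + \left(4 - 10 + 100\right)} + 465} = \sqrt{\frac{307}{-601 + 94} + 465} = \sqrt{\frac{307}{-507} + 465} = \sqrt{307 \left(- \frac{1}{507}\right) + 465} = \sqrt{- \frac{307}{507} + 465} = \sqrt{\frac{235448}{507}} = \frac{2 \sqrt{176586}}{39}$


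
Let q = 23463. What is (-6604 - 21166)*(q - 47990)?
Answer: 681114790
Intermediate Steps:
(-6604 - 21166)*(q - 47990) = (-6604 - 21166)*(23463 - 47990) = -27770*(-24527) = 681114790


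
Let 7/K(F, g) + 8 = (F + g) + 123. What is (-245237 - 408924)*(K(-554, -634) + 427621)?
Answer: -300153484013486/1073 ≈ -2.7973e+11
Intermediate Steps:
K(F, g) = 7/(115 + F + g) (K(F, g) = 7/(-8 + ((F + g) + 123)) = 7/(-8 + (123 + F + g)) = 7/(115 + F + g))
(-245237 - 408924)*(K(-554, -634) + 427621) = (-245237 - 408924)*(7/(115 - 554 - 634) + 427621) = -654161*(7/(-1073) + 427621) = -654161*(7*(-1/1073) + 427621) = -654161*(-7/1073 + 427621) = -654161*458837326/1073 = -300153484013486/1073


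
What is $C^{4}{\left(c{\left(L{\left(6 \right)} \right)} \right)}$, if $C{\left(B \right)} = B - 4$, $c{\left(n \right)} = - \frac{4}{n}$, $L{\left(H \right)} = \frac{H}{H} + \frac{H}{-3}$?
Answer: $0$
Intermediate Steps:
$L{\left(H \right)} = 1 - \frac{H}{3}$ ($L{\left(H \right)} = 1 + H \left(- \frac{1}{3}\right) = 1 - \frac{H}{3}$)
$C{\left(B \right)} = -4 + B$
$C^{4}{\left(c{\left(L{\left(6 \right)} \right)} \right)} = \left(-4 - \frac{4}{1 - 2}\right)^{4} = \left(-4 - \frac{4}{-1}\right)^{4} = \left(-4 - -4\right)^{4} = \left(-4 + 4\right)^{4} = 0^{4} = 0$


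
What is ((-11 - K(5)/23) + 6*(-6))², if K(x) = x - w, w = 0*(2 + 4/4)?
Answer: 1179396/529 ≈ 2229.5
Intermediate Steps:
w = 0 (w = 0*(2 + 4*(¼)) = 0*(2 + 1) = 0*3 = 0)
K(x) = x (K(x) = x - 1*0 = x + 0 = x)
((-11 - K(5)/23) + 6*(-6))² = ((-11 - 5/23) + 6*(-6))² = ((-11 - 5/23) - 36)² = (-258/23 - 36)² = (-1086/23)² = 1179396/529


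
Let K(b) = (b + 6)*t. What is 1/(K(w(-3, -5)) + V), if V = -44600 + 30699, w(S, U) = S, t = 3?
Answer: -1/13892 ≈ -7.1984e-5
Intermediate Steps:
K(b) = 18 + 3*b (K(b) = (b + 6)*3 = (6 + b)*3 = 18 + 3*b)
V = -13901
1/(K(w(-3, -5)) + V) = 1/((18 + 3*(-3)) - 13901) = 1/((18 - 9) - 13901) = 1/(9 - 13901) = 1/(-13892) = -1/13892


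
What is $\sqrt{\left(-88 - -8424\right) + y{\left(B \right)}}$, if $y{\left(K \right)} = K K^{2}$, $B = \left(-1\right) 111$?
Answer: $i \sqrt{1359295} \approx 1165.9 i$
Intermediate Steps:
$B = -111$
$y{\left(K \right)} = K^{3}$
$\sqrt{\left(-88 - -8424\right) + y{\left(B \right)}} = \sqrt{\left(-88 - -8424\right) + \left(-111\right)^{3}} = \sqrt{\left(-88 + 8424\right) - 1367631} = \sqrt{8336 - 1367631} = \sqrt{-1359295} = i \sqrt{1359295}$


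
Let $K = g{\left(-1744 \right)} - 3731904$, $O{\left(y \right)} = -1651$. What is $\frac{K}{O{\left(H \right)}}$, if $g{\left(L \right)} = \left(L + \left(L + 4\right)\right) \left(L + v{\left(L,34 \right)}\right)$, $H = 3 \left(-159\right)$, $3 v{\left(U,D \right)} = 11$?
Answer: $- \frac{6994252}{4953} \approx -1412.1$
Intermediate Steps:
$v{\left(U,D \right)} = \frac{11}{3}$ ($v{\left(U,D \right)} = \frac{1}{3} \cdot 11 = \frac{11}{3}$)
$H = -477$
$g{\left(L \right)} = \left(4 + 2 L\right) \left(\frac{11}{3} + L\right)$ ($g{\left(L \right)} = \left(L + \left(L + 4\right)\right) \left(L + \frac{11}{3}\right) = \left(L + \left(4 + L\right)\right) \left(\frac{11}{3} + L\right) = \left(4 + 2 L\right) \left(\frac{11}{3} + L\right)$)
$K = \frac{6994252}{3}$ ($K = \left(\frac{44}{3} + 2 \left(-1744\right)^{2} + \frac{34}{3} \left(-1744\right)\right) - 3731904 = \left(\frac{44}{3} + 2 \cdot 3041536 - \frac{59296}{3}\right) - 3731904 = \left(\frac{44}{3} + 6083072 - \frac{59296}{3}\right) - 3731904 = \frac{18189964}{3} - 3731904 = \frac{6994252}{3} \approx 2.3314 \cdot 10^{6}$)
$\frac{K}{O{\left(H \right)}} = \frac{6994252}{3 \left(-1651\right)} = \frac{6994252}{3} \left(- \frac{1}{1651}\right) = - \frac{6994252}{4953}$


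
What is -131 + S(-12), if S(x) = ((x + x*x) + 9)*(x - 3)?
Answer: -2246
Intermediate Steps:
S(x) = (-3 + x)*(9 + x + x²) (S(x) = ((x + x²) + 9)*(-3 + x) = (9 + x + x²)*(-3 + x) = (-3 + x)*(9 + x + x²))
-131 + S(-12) = -131 + (-27 + (-12)³ - 2*(-12)² + 6*(-12)) = -131 + (-27 - 1728 - 2*144 - 72) = -131 + (-27 - 1728 - 288 - 72) = -131 - 2115 = -2246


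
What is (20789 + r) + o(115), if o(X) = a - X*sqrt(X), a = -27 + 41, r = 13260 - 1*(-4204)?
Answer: 38267 - 115*sqrt(115) ≈ 37034.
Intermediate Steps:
r = 17464 (r = 13260 + 4204 = 17464)
a = 14
o(X) = 14 - X**(3/2) (o(X) = 14 - X*sqrt(X) = 14 - X**(3/2))
(20789 + r) + o(115) = (20789 + 17464) + (14 - 115**(3/2)) = 38253 + (14 - 115*sqrt(115)) = 38267 - 115*sqrt(115)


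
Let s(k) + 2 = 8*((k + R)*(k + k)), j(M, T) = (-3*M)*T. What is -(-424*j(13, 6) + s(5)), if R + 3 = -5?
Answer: -98974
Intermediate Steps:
R = -8 (R = -3 - 5 = -8)
j(M, T) = -3*M*T
s(k) = -2 + 16*k*(-8 + k) (s(k) = -2 + 8*((k - 8)*(k + k)) = -2 + 8*((-8 + k)*(2*k)) = -2 + 8*(2*k*(-8 + k)) = -2 + 16*k*(-8 + k))
-(-424*j(13, 6) + s(5)) = -(-(-1272)*13*6 + (-2 - 128*5 + 16*5²)) = -(-424*(-234) + (-2 - 640 + 16*25)) = -(99216 + (-2 - 640 + 400)) = -(99216 - 242) = -1*98974 = -98974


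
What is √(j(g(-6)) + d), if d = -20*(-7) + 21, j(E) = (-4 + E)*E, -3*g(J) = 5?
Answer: √1534/3 ≈ 13.055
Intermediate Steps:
g(J) = -5/3 (g(J) = -⅓*5 = -5/3)
j(E) = E*(-4 + E)
d = 161 (d = 140 + 21 = 161)
√(j(g(-6)) + d) = √(-5*(-4 - 5/3)/3 + 161) = √(-5/3*(-17/3) + 161) = √(85/9 + 161) = √(1534/9) = √1534/3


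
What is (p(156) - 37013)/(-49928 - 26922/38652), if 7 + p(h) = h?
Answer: 237477888/321640663 ≈ 0.73833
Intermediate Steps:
p(h) = -7 + h
(p(156) - 37013)/(-49928 - 26922/38652) = ((-7 + 156) - 37013)/(-49928 - 26922/38652) = (149 - 37013)/(-49928 - 26922*1/38652) = -36864/(-49928 - 4487/6442) = -36864/(-321640663/6442) = -36864*(-6442/321640663) = 237477888/321640663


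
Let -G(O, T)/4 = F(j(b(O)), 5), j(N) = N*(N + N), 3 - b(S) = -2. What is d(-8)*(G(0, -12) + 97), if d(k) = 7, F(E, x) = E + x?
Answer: -861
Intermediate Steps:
b(S) = 5 (b(S) = 3 - 1*(-2) = 3 + 2 = 5)
j(N) = 2*N² (j(N) = N*(2*N) = 2*N²)
G(O, T) = -220 (G(O, T) = -4*(2*5² + 5) = -4*(2*25 + 5) = -4*(50 + 5) = -4*55 = -220)
d(-8)*(G(0, -12) + 97) = 7*(-220 + 97) = 7*(-123) = -861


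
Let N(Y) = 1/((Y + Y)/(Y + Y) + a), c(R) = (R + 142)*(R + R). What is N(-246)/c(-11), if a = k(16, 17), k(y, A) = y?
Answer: -1/48994 ≈ -2.0411e-5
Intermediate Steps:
a = 16
c(R) = 2*R*(142 + R) (c(R) = (142 + R)*(2*R) = 2*R*(142 + R))
N(Y) = 1/17 (N(Y) = 1/((Y + Y)/(Y + Y) + 16) = 1/((2*Y)/((2*Y)) + 16) = 1/((2*Y)*(1/(2*Y)) + 16) = 1/(1 + 16) = 1/17)
N(-246)/c(-11) = 1/(17*((2*(-11)*(142 - 11)))) = 1/(17*((2*(-11)*131))) = (1/17)/(-2882) = (1/17)*(-1/2882) = -1/48994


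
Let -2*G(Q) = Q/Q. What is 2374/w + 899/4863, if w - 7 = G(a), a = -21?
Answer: 23101211/63219 ≈ 365.42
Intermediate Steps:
G(Q) = -1/2 (G(Q) = -Q/(2*Q) = -1/2*1 = -1/2)
w = 13/2 (w = 7 - 1/2 = 13/2 ≈ 6.5000)
2374/w + 899/4863 = 2374/(13/2) + 899/4863 = 2374*(2/13) + 899*(1/4863) = 4748/13 + 899/4863 = 23101211/63219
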